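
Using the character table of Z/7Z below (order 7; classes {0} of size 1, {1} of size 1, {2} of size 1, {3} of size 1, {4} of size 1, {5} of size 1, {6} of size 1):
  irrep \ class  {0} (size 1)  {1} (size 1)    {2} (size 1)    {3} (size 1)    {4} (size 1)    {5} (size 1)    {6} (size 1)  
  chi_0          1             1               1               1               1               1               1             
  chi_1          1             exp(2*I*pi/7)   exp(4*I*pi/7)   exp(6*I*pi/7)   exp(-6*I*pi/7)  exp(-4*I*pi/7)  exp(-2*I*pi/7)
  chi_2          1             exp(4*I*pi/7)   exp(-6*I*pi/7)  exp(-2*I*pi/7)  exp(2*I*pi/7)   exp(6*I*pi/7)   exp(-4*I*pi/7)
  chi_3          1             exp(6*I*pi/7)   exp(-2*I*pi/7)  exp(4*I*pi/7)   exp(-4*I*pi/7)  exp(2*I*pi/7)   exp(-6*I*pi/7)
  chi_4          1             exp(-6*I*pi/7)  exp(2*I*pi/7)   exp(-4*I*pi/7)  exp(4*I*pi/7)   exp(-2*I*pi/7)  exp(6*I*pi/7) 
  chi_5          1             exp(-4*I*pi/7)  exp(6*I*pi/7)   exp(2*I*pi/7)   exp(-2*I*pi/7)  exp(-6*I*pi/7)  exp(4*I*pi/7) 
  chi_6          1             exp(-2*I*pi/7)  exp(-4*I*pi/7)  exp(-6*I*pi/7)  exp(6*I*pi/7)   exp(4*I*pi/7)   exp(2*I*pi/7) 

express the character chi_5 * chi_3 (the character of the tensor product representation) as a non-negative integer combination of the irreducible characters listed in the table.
chi_5 tensor chi_3 = chi_1 (all other irreducibles have multiplicity 0).

The character of a tensor product is the pointwise product (chi_5 * chi_3)(C) = chi_5(C) * chi_3(C):
  {0}: (1)*(1), {1}: (exp(-4*I*pi/7))*(exp(6*I*pi/7)), {2}: (exp(6*I*pi/7))*(exp(-2*I*pi/7)), {3}: (exp(2*I*pi/7))*(exp(4*I*pi/7)), {4}: (exp(-2*I*pi/7))*(exp(-4*I*pi/7)), {5}: (exp(-6*I*pi/7))*(exp(2*I*pi/7)), {6}: (exp(4*I*pi/7))*(exp(-6*I*pi/7))
so (chi_5 * chi_3) takes values
  {0} -> 1, {1} -> exp(2*I*pi/7), {2} -> exp(4*I*pi/7), {3} -> exp(6*I*pi/7), {4} -> exp(-6*I*pi/7), {5} -> exp(-4*I*pi/7), {6} -> exp(-2*I*pi/7).
Now take the inner product of this character with each irreducible chi from the table, <chi_5*chi_3, chi> = (1/7) sum_C |C| (chi_5*chi_3)(C) conj(chi(C)):
  <chi_5*chi_3, chi_0> = (1/7)[1*(1)*conj(1) + 1*(exp(2*I*pi/7))*conj(1) + 1*(exp(4*I*pi/7))*conj(1) + 1*(exp(6*I*pi/7))*conj(1) + 1*(exp(-6*I*pi/7))*conj(1) + 1*(exp(-4*I*pi/7))*conj(1) + 1*(exp(-2*I*pi/7))*conj(1)]
      = (1/7)[(1) + (exp(2*I*pi/7)) + (exp(4*I*pi/7)) + (exp(6*I*pi/7)) + (exp(-6*I*pi/7)) + (exp(-4*I*pi/7)) + (exp(-2*I*pi/7))] = 0/7 = 0
  <chi_5*chi_3, chi_1> = (1/7)[1*(1)*conj(1) + 1*(exp(2*I*pi/7))*conj(exp(2*I*pi/7)) + 1*(exp(4*I*pi/7))*conj(exp(4*I*pi/7)) + 1*(exp(6*I*pi/7))*conj(exp(6*I*pi/7)) + 1*(exp(-6*I*pi/7))*conj(exp(-6*I*pi/7)) + 1*(exp(-4*I*pi/7))*conj(exp(-4*I*pi/7)) + 1*(exp(-2*I*pi/7))*conj(exp(-2*I*pi/7))]
      = (1/7)[(1) + (1) + (1) + (1) + (1) + (1) + (1)] = 7/7 = 1
  <chi_5*chi_3, chi_2> = (1/7)[1*(1)*conj(1) + 1*(exp(2*I*pi/7))*conj(exp(4*I*pi/7)) + 1*(exp(4*I*pi/7))*conj(exp(-6*I*pi/7)) + 1*(exp(6*I*pi/7))*conj(exp(-2*I*pi/7)) + 1*(exp(-6*I*pi/7))*conj(exp(2*I*pi/7)) + 1*(exp(-4*I*pi/7))*conj(exp(6*I*pi/7)) + 1*(exp(-2*I*pi/7))*conj(exp(-4*I*pi/7))]
      = (1/7)[(1) + (exp(-2*I*pi/7)) + (exp(-4*I*pi/7)) + (exp(-6*I*pi/7)) + (exp(6*I*pi/7)) + (exp(4*I*pi/7)) + (exp(2*I*pi/7))] = 0/7 = 0
  <chi_5*chi_3, chi_3> = (1/7)[1*(1)*conj(1) + 1*(exp(2*I*pi/7))*conj(exp(6*I*pi/7)) + 1*(exp(4*I*pi/7))*conj(exp(-2*I*pi/7)) + 1*(exp(6*I*pi/7))*conj(exp(4*I*pi/7)) + 1*(exp(-6*I*pi/7))*conj(exp(-4*I*pi/7)) + 1*(exp(-4*I*pi/7))*conj(exp(2*I*pi/7)) + 1*(exp(-2*I*pi/7))*conj(exp(-6*I*pi/7))]
      = (1/7)[(1) + (exp(-4*I*pi/7)) + (exp(6*I*pi/7)) + (exp(2*I*pi/7)) + (exp(-2*I*pi/7)) + (exp(-6*I*pi/7)) + (exp(4*I*pi/7))] = 0/7 = 0
  <chi_5*chi_3, chi_4> = (1/7)[1*(1)*conj(1) + 1*(exp(2*I*pi/7))*conj(exp(-6*I*pi/7)) + 1*(exp(4*I*pi/7))*conj(exp(2*I*pi/7)) + 1*(exp(6*I*pi/7))*conj(exp(-4*I*pi/7)) + 1*(exp(-6*I*pi/7))*conj(exp(4*I*pi/7)) + 1*(exp(-4*I*pi/7))*conj(exp(-2*I*pi/7)) + 1*(exp(-2*I*pi/7))*conj(exp(6*I*pi/7))]
      = (1/7)[(1) + (exp(-6*I*pi/7)) + (exp(2*I*pi/7)) + (exp(-4*I*pi/7)) + (exp(4*I*pi/7)) + (exp(-2*I*pi/7)) + (exp(6*I*pi/7))] = 0/7 = 0
  <chi_5*chi_3, chi_5> = (1/7)[1*(1)*conj(1) + 1*(exp(2*I*pi/7))*conj(exp(-4*I*pi/7)) + 1*(exp(4*I*pi/7))*conj(exp(6*I*pi/7)) + 1*(exp(6*I*pi/7))*conj(exp(2*I*pi/7)) + 1*(exp(-6*I*pi/7))*conj(exp(-2*I*pi/7)) + 1*(exp(-4*I*pi/7))*conj(exp(-6*I*pi/7)) + 1*(exp(-2*I*pi/7))*conj(exp(4*I*pi/7))]
      = (1/7)[(1) + (exp(6*I*pi/7)) + (exp(-2*I*pi/7)) + (exp(4*I*pi/7)) + (exp(-4*I*pi/7)) + (exp(2*I*pi/7)) + (exp(-6*I*pi/7))] = 0/7 = 0
  <chi_5*chi_3, chi_6> = (1/7)[1*(1)*conj(1) + 1*(exp(2*I*pi/7))*conj(exp(-2*I*pi/7)) + 1*(exp(4*I*pi/7))*conj(exp(-4*I*pi/7)) + 1*(exp(6*I*pi/7))*conj(exp(-6*I*pi/7)) + 1*(exp(-6*I*pi/7))*conj(exp(6*I*pi/7)) + 1*(exp(-4*I*pi/7))*conj(exp(4*I*pi/7)) + 1*(exp(-2*I*pi/7))*conj(exp(2*I*pi/7))]
      = (1/7)[(1) + (exp(4*I*pi/7)) + (exp(-6*I*pi/7)) + (exp(-2*I*pi/7)) + (exp(2*I*pi/7)) + (exp(6*I*pi/7)) + (exp(-4*I*pi/7))] = 0/7 = 0
(Exp terms are combined using exp(i*s)*conj(exp(i*t)) = exp(i*(s-t)), and sums of them are collapsed using the identity that for every m > 1 the m distinct m-th roots of unity sum to 0, e.g. 1 + exp(2*I*pi/3) + exp(-2*I*pi/3) = 0.)
Hence the multiplicities are chi_1: 1. Dimension check: dim(chi_5)*dim(chi_3) = 1*1 = 1 and sum (mult * dim) = 1*1 = 1.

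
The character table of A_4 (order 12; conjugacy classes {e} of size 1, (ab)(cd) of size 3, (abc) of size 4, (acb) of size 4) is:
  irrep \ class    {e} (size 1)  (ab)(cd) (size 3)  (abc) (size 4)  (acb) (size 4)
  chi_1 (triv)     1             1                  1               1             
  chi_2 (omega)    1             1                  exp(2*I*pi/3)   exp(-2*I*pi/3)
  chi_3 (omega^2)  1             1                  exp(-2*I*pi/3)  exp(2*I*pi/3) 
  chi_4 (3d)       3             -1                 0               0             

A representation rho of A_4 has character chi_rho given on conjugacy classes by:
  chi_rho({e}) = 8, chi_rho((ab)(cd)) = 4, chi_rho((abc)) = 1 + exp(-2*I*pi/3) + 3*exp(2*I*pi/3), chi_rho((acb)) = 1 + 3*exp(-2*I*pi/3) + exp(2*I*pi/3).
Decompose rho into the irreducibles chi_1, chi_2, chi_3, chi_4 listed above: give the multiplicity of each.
Multiplicities: chi_1: 1, chi_2: 3, chi_3: 1, chi_4: 1.

Working: Use <chi_rho, chi> = (1/|G|) sum_C |C| * chi_rho(C) * conj(chi(C)) with |G| = 12 for each irreducible chi in the table:
  <chi_rho, chi_1> = (1/12)[1*(8)*conj(1) + 3*(4)*conj(1) + 4*(1 + exp(-2*I*pi/3) + 3*exp(2*I*pi/3))*conj(1) + 4*(1 + 3*exp(-2*I*pi/3) + exp(2*I*pi/3))*conj(1)]
      = (1/12)[(8) + (12) + (4 + 4*exp(-2*I*pi/3) + 12*exp(2*I*pi/3)) + (4 + 12*exp(-2*I*pi/3) + 4*exp(2*I*pi/3))] = 12/12 = 1
  <chi_rho, chi_2> = (1/12)[1*(8)*conj(1) + 3*(4)*conj(1) + 4*(1 + exp(-2*I*pi/3) + 3*exp(2*I*pi/3))*conj(exp(2*I*pi/3)) + 4*(1 + 3*exp(-2*I*pi/3) + exp(2*I*pi/3))*conj(exp(-2*I*pi/3))]
      = (1/12)[(8) + (12) + (8) + (8)] = 36/12 = 3
  <chi_rho, chi_3> = (1/12)[1*(8)*conj(1) + 3*(4)*conj(1) + 4*(1 + exp(-2*I*pi/3) + 3*exp(2*I*pi/3))*conj(exp(-2*I*pi/3)) + 4*(1 + 3*exp(-2*I*pi/3) + exp(2*I*pi/3))*conj(exp(2*I*pi/3))]
      = (1/12)[(8) + (12) + (4 + 12*exp(-2*I*pi/3) + 4*exp(2*I*pi/3)) + (4 + 4*exp(-2*I*pi/3) + 12*exp(2*I*pi/3))] = 12/12 = 1
  <chi_rho, chi_4> = (1/12)[1*(8)*conj(3) + 3*(4)*conj(-1) + 4*(1 + exp(-2*I*pi/3) + 3*exp(2*I*pi/3))*conj(0) + 4*(1 + 3*exp(-2*I*pi/3) + exp(2*I*pi/3))*conj(0)]
      = (1/12)[(24) + (-12) + (0) + (0)] = 12/12 = 1
(Exp terms are combined using exp(i*s)*conj(exp(i*t)) = exp(i*(s-t)), and sums of them are collapsed using the identity that for every m > 1 the m distinct m-th roots of unity sum to 0, e.g. 1 + exp(2*I*pi/3) + exp(-2*I*pi/3) = 0.)
Dimension check: dim(rho) = sum (mult * dim) = 1*1 + 3*1 + 1*1 + 1*3 = 8 = chi_rho(e) = 8.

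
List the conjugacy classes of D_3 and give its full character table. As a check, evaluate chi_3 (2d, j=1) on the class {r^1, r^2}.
Conjugacy classes: {e} of size 1, {r^1, r^2} of size 2, {s, sr, ..., sr^2} of size 3.
Character table:
  irrep \ class              {e} (size 1)  {r^1, r^2} (size 2)  {s, sr, ..., sr^2} (size 3)
  chi_1 (triv)               1             1                    1                          
  chi_2 (sign: r->1, s->-1)  1             1                    -1                         
  chi_3 (2d, j=1)            2             -1                   0                          

Spot check: chi_3 (2d, j=1) on {r^1, r^2} = -1.

Explanation: D_3 has order 2*3 = 6 with 3 conjugacy classes, hence 3 irreducibles. Sum of squared dims 1 + 1 + 4 = 6 = |G|. Linear characters come from the abelianisation; the 2-dimensional irreps have character r^k -> 2*cos(2*pi*j*k/3), reflections -> 0.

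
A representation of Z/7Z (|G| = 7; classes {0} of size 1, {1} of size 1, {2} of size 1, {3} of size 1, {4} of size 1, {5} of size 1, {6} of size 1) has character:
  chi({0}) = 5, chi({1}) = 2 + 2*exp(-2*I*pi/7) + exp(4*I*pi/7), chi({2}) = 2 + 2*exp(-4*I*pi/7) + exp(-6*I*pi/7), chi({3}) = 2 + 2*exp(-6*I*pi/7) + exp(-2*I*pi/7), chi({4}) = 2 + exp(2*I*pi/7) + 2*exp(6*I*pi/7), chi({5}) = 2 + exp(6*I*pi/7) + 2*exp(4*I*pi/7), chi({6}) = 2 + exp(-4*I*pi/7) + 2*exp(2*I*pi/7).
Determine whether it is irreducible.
Not irreducible (reducible): <chi, chi> = 9 > 1.

Why: <chi, chi> = (1/|G|) sum_C |C| * |chi(C)|^2 = (1/7)[1*|5|^2 + 1*|2 + 2*exp(-2*I*pi/7) + exp(4*I*pi/7)|^2 + 1*|2 + 2*exp(-4*I*pi/7) + exp(-6*I*pi/7)|^2 + 1*|2 + 2*exp(-6*I*pi/7) + exp(-2*I*pi/7)|^2 + 1*|2 + exp(2*I*pi/7) + 2*exp(6*I*pi/7)|^2 + 1*|2 + exp(6*I*pi/7) + 2*exp(4*I*pi/7)|^2 + 1*|2 + exp(-4*I*pi/7) + 2*exp(2*I*pi/7)|^2]
  = (1/7)[(25) + (9 + 4*exp(-2*I*pi/7) + 2*exp(-4*I*pi/7) + 2*exp(-6*I*pi/7) + 2*exp(6*I*pi/7) + 2*exp(4*I*pi/7) + 4*exp(2*I*pi/7)) + (9 + 4*exp(-4*I*pi/7) + 2*exp(-2*I*pi/7) + 2*exp(-6*I*pi/7) + 2*exp(6*I*pi/7) + 2*exp(2*I*pi/7) + 4*exp(4*I*pi/7)) + (9 + 2*exp(-4*I*pi/7) + 4*exp(-6*I*pi/7) + 2*exp(-2*I*pi/7) + 2*exp(2*I*pi/7) + 4*exp(6*I*pi/7) + 2*exp(4*I*pi/7)) + (9 + 2*exp(-4*I*pi/7) + 4*exp(-6*I*pi/7) + 2*exp(-2*I*pi/7) + 2*exp(2*I*pi/7) + 4*exp(6*I*pi/7) + 2*exp(4*I*pi/7)) + (9 + 4*exp(-4*I*pi/7) + 2*exp(-2*I*pi/7) + 2*exp(-6*I*pi/7) + 2*exp(6*I*pi/7) + 2*exp(2*I*pi/7) + 4*exp(4*I*pi/7)) + (9 + 4*exp(-2*I*pi/7) + 2*exp(-4*I*pi/7) + 2*exp(-6*I*pi/7) + 2*exp(6*I*pi/7) + 2*exp(4*I*pi/7) + 4*exp(2*I*pi/7))] = 63/7 = 9.
(Exp terms are combined using exp(i*s)*conj(exp(i*t)) = exp(i*(s-t)), and sums of them are collapsed using the identity that for every m > 1 the m distinct m-th roots of unity sum to 0, e.g. 1 + exp(2*I*pi/3) + exp(-2*I*pi/3) = 0.)
A character is irreducible iff <chi, chi> = 1, so this representation is reducible.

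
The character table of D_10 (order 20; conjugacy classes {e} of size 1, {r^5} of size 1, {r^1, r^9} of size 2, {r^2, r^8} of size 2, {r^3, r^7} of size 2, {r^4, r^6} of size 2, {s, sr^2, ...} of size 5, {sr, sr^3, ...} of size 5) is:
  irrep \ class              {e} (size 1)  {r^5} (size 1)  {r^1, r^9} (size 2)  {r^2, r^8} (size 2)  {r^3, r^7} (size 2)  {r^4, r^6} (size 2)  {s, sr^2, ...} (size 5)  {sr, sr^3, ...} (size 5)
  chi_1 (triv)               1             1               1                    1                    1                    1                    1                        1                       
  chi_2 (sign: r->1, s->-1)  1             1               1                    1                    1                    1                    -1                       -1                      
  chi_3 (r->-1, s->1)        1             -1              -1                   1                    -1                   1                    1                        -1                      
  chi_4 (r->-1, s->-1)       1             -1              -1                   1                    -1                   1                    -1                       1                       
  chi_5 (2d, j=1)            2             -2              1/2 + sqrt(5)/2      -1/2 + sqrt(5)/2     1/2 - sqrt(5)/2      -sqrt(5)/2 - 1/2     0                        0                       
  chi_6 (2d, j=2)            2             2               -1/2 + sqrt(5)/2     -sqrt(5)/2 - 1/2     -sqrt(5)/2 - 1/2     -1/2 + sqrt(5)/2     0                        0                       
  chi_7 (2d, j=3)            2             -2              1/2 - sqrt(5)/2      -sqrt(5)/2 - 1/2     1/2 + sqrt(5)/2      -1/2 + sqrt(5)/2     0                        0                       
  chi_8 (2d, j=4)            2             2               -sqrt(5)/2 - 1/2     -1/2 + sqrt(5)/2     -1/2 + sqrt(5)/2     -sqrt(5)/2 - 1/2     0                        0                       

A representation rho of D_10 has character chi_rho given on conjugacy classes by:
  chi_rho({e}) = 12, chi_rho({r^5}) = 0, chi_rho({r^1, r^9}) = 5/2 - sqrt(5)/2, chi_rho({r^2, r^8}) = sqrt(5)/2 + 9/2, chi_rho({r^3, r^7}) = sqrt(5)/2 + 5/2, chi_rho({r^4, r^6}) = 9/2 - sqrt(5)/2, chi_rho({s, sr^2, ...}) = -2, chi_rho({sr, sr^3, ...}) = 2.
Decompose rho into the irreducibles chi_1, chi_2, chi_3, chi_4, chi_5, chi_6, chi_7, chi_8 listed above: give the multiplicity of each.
Multiplicities: chi_1: 2, chi_2: 2, chi_3: 0, chi_4: 2, chi_5: 1, chi_6: 0, chi_7: 1, chi_8: 1.

Explanation: Use <chi_rho, chi> = (1/|G|) sum_C |C| * chi_rho(C) * conj(chi(C)) with |G| = 20 for each irreducible chi in the table:
  <chi_rho, chi_1> = (1/20)[1*(12)*conj(1) + 1*(0)*conj(1) + 2*(5/2 - sqrt(5)/2)*conj(1) + 2*(sqrt(5)/2 + 9/2)*conj(1) + 2*(sqrt(5)/2 + 5/2)*conj(1) + 2*(9/2 - sqrt(5)/2)*conj(1) + 5*(-2)*conj(1) + 5*(2)*conj(1)]
      = (1/20)[(12) + (0) + (5 - sqrt(5)) + (sqrt(5) + 9) + (sqrt(5) + 5) + (9 - sqrt(5)) + (-10) + (10)] = 40/20 = 2
  <chi_rho, chi_2> = (1/20)[1*(12)*conj(1) + 1*(0)*conj(1) + 2*(5/2 - sqrt(5)/2)*conj(1) + 2*(sqrt(5)/2 + 9/2)*conj(1) + 2*(sqrt(5)/2 + 5/2)*conj(1) + 2*(9/2 - sqrt(5)/2)*conj(1) + 5*(-2)*conj(-1) + 5*(2)*conj(-1)]
      = (1/20)[(12) + (0) + (5 - sqrt(5)) + (sqrt(5) + 9) + (sqrt(5) + 5) + (9 - sqrt(5)) + (10) + (-10)] = 40/20 = 2
  <chi_rho, chi_3> = (1/20)[1*(12)*conj(1) + 1*(0)*conj(-1) + 2*(5/2 - sqrt(5)/2)*conj(-1) + 2*(sqrt(5)/2 + 9/2)*conj(1) + 2*(sqrt(5)/2 + 5/2)*conj(-1) + 2*(9/2 - sqrt(5)/2)*conj(1) + 5*(-2)*conj(1) + 5*(2)*conj(-1)]
      = (1/20)[(12) + (0) + (-5 + sqrt(5)) + (sqrt(5) + 9) + (-5 - sqrt(5)) + (9 - sqrt(5)) + (-10) + (-10)] = 0/20 = 0
  <chi_rho, chi_4> = (1/20)[1*(12)*conj(1) + 1*(0)*conj(-1) + 2*(5/2 - sqrt(5)/2)*conj(-1) + 2*(sqrt(5)/2 + 9/2)*conj(1) + 2*(sqrt(5)/2 + 5/2)*conj(-1) + 2*(9/2 - sqrt(5)/2)*conj(1) + 5*(-2)*conj(-1) + 5*(2)*conj(1)]
      = (1/20)[(12) + (0) + (-5 + sqrt(5)) + (sqrt(5) + 9) + (-5 - sqrt(5)) + (9 - sqrt(5)) + (10) + (10)] = 40/20 = 2
  <chi_rho, chi_5> = (1/20)[1*(12)*conj(2) + 1*(0)*conj(-2) + 2*(5/2 - sqrt(5)/2)*conj(1/2 + sqrt(5)/2) + 2*(sqrt(5)/2 + 9/2)*conj(-1/2 + sqrt(5)/2) + 2*(sqrt(5)/2 + 5/2)*conj(1/2 - sqrt(5)/2) + 2*(9/2 - sqrt(5)/2)*conj(-sqrt(5)/2 - 1/2) + 5*(-2)*conj(0) + 5*(2)*conj(0)]
      = (1/20)[(24) + (0) + (2*sqrt(5)) + (-2 + 4*sqrt(5)) + (-2*sqrt(5)) + (-4*sqrt(5) - 2) + (0) + (0)] = 20/20 = 1
  <chi_rho, chi_6> = (1/20)[1*(12)*conj(2) + 1*(0)*conj(2) + 2*(5/2 - sqrt(5)/2)*conj(-1/2 + sqrt(5)/2) + 2*(sqrt(5)/2 + 9/2)*conj(-sqrt(5)/2 - 1/2) + 2*(sqrt(5)/2 + 5/2)*conj(-sqrt(5)/2 - 1/2) + 2*(9/2 - sqrt(5)/2)*conj(-1/2 + sqrt(5)/2) + 5*(-2)*conj(0) + 5*(2)*conj(0)]
      = (1/20)[(24) + (0) + (-5 + 3*sqrt(5)) + (-5*sqrt(5) - 7) + (-3*sqrt(5) - 5) + (-7 + 5*sqrt(5)) + (0) + (0)] = 0/20 = 0
  <chi_rho, chi_7> = (1/20)[1*(12)*conj(2) + 1*(0)*conj(-2) + 2*(5/2 - sqrt(5)/2)*conj(1/2 - sqrt(5)/2) + 2*(sqrt(5)/2 + 9/2)*conj(-sqrt(5)/2 - 1/2) + 2*(sqrt(5)/2 + 5/2)*conj(1/2 + sqrt(5)/2) + 2*(9/2 - sqrt(5)/2)*conj(-1/2 + sqrt(5)/2) + 5*(-2)*conj(0) + 5*(2)*conj(0)]
      = (1/20)[(24) + (0) + (5 - 3*sqrt(5)) + (-5*sqrt(5) - 7) + (5 + 3*sqrt(5)) + (-7 + 5*sqrt(5)) + (0) + (0)] = 20/20 = 1
  <chi_rho, chi_8> = (1/20)[1*(12)*conj(2) + 1*(0)*conj(2) + 2*(5/2 - sqrt(5)/2)*conj(-sqrt(5)/2 - 1/2) + 2*(sqrt(5)/2 + 9/2)*conj(-1/2 + sqrt(5)/2) + 2*(sqrt(5)/2 + 5/2)*conj(-1/2 + sqrt(5)/2) + 2*(9/2 - sqrt(5)/2)*conj(-sqrt(5)/2 - 1/2) + 5*(-2)*conj(0) + 5*(2)*conj(0)]
      = (1/20)[(24) + (0) + (-2*sqrt(5)) + (-2 + 4*sqrt(5)) + (2*sqrt(5)) + (-4*sqrt(5) - 2) + (0) + (0)] = 20/20 = 1
Dimension check: dim(rho) = sum (mult * dim) = 2*1 + 2*1 + 0*1 + 2*1 + 1*2 + 0*2 + 1*2 + 1*2 = 12 = chi_rho(e) = 12.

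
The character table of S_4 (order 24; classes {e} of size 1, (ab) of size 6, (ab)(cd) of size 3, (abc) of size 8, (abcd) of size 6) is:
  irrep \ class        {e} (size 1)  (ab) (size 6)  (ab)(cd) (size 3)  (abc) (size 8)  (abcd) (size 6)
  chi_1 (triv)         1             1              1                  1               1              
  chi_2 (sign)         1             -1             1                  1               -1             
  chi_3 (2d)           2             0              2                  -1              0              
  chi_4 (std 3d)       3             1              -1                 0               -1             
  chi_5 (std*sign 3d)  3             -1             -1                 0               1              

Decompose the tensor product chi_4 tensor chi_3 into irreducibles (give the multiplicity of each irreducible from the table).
chi_4 tensor chi_3 = chi_4 + chi_5 (all other irreducibles have multiplicity 0).

Argument: The character of a tensor product is the pointwise product (chi_4 * chi_3)(C) = chi_4(C) * chi_3(C):
  {e}: (3)*(2), (ab): (1)*(0), (ab)(cd): (-1)*(2), (abc): (0)*(-1), (abcd): (-1)*(0)
so (chi_4 * chi_3) takes values
  {e} -> 6, (ab) -> 0, (ab)(cd) -> -2, (abc) -> 0, (abcd) -> 0.
Now take the inner product of this character with each irreducible chi from the table, <chi_4*chi_3, chi> = (1/24) sum_C |C| (chi_4*chi_3)(C) conj(chi(C)):
  <chi_4*chi_3, chi_1> = (1/24)[1*(6)*conj(1) + 6*(0)*conj(1) + 3*(-2)*conj(1) + 8*(0)*conj(1) + 6*(0)*conj(1)]
      = (1/24)[(6) + (0) + (-6) + (0) + (0)] = 0/24 = 0
  <chi_4*chi_3, chi_2> = (1/24)[1*(6)*conj(1) + 6*(0)*conj(-1) + 3*(-2)*conj(1) + 8*(0)*conj(1) + 6*(0)*conj(-1)]
      = (1/24)[(6) + (0) + (-6) + (0) + (0)] = 0/24 = 0
  <chi_4*chi_3, chi_3> = (1/24)[1*(6)*conj(2) + 6*(0)*conj(0) + 3*(-2)*conj(2) + 8*(0)*conj(-1) + 6*(0)*conj(0)]
      = (1/24)[(12) + (0) + (-12) + (0) + (0)] = 0/24 = 0
  <chi_4*chi_3, chi_4> = (1/24)[1*(6)*conj(3) + 6*(0)*conj(1) + 3*(-2)*conj(-1) + 8*(0)*conj(0) + 6*(0)*conj(-1)]
      = (1/24)[(18) + (0) + (6) + (0) + (0)] = 24/24 = 1
  <chi_4*chi_3, chi_5> = (1/24)[1*(6)*conj(3) + 6*(0)*conj(-1) + 3*(-2)*conj(-1) + 8*(0)*conj(0) + 6*(0)*conj(1)]
      = (1/24)[(18) + (0) + (6) + (0) + (0)] = 24/24 = 1
Hence the multiplicities are chi_4: 1, chi_5: 1. Dimension check: dim(chi_4)*dim(chi_3) = 3*2 = 6 and sum (mult * dim) = 1*3 + 1*3 = 6.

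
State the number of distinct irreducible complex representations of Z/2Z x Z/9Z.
18

Justification: The number of irreducible complex representations of a finite group equals its number of conjugacy classes. Z/2Z x Z/9Z is abelian of order 18, so every element is its own conjugacy class: 18 classes, so Z/2Z x Z/9Z (order 18) has exactly 18 irreducible complex representations.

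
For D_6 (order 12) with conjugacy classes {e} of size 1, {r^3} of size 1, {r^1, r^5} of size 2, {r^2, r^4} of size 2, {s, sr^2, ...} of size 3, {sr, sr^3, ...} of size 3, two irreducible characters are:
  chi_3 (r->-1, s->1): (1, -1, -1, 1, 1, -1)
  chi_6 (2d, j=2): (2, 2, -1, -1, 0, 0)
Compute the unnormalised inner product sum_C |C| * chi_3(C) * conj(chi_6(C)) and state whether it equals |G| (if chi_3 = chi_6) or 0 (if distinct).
Sum = 0; so <chi_3, chi_6> = 0 (distinct irreducibles are orthogonal).

Argument: Compute term by term over conjugacy classes (|C| * chi_3(C) * conj(chi_6(C))):
  1*(1)*conj(2) + 1*(-1)*conj(2) + 2*(-1)*conj(-1) + 2*(1)*conj(-1) + 3*(1)*conj(0) + 3*(-1)*conj(0)
  = (2) + (-2) + (2) + (-2) + (0) + (0)
  = 0.
Dividing by |G| = 12 gives 0/12 = 0, matching the row-orthogonality relation <chi_3, chi_6> = [chi_3 = chi_6].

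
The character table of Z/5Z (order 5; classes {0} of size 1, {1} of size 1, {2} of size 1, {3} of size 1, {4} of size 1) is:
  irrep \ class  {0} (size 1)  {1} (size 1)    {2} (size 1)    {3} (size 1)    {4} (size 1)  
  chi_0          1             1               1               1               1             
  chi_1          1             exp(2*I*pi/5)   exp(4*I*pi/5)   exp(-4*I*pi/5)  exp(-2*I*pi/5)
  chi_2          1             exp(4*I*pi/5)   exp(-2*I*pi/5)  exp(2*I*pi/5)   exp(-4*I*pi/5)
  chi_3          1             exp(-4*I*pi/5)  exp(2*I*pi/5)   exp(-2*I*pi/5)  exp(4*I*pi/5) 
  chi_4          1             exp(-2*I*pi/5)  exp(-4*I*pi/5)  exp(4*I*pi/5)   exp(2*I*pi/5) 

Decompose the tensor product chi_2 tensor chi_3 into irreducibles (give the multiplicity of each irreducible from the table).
chi_2 tensor chi_3 = chi_0 (all other irreducibles have multiplicity 0).

Reasoning: The character of a tensor product is the pointwise product (chi_2 * chi_3)(C) = chi_2(C) * chi_3(C):
  {0}: (1)*(1), {1}: (exp(4*I*pi/5))*(exp(-4*I*pi/5)), {2}: (exp(-2*I*pi/5))*(exp(2*I*pi/5)), {3}: (exp(2*I*pi/5))*(exp(-2*I*pi/5)), {4}: (exp(-4*I*pi/5))*(exp(4*I*pi/5))
so (chi_2 * chi_3) takes values
  {0} -> 1, {1} -> 1, {2} -> 1, {3} -> 1, {4} -> 1.
Now take the inner product of this character with each irreducible chi from the table, <chi_2*chi_3, chi> = (1/5) sum_C |C| (chi_2*chi_3)(C) conj(chi(C)):
  <chi_2*chi_3, chi_0> = (1/5)[1*(1)*conj(1) + 1*(1)*conj(1) + 1*(1)*conj(1) + 1*(1)*conj(1) + 1*(1)*conj(1)]
      = (1/5)[(1) + (1) + (1) + (1) + (1)] = 5/5 = 1
  <chi_2*chi_3, chi_1> = (1/5)[1*(1)*conj(1) + 1*(1)*conj(exp(2*I*pi/5)) + 1*(1)*conj(exp(4*I*pi/5)) + 1*(1)*conj(exp(-4*I*pi/5)) + 1*(1)*conj(exp(-2*I*pi/5))]
      = (1/5)[(1) + (exp(-2*I*pi/5)) + (exp(-4*I*pi/5)) + (exp(4*I*pi/5)) + (exp(2*I*pi/5))] = 0/5 = 0
  <chi_2*chi_3, chi_2> = (1/5)[1*(1)*conj(1) + 1*(1)*conj(exp(4*I*pi/5)) + 1*(1)*conj(exp(-2*I*pi/5)) + 1*(1)*conj(exp(2*I*pi/5)) + 1*(1)*conj(exp(-4*I*pi/5))]
      = (1/5)[(1) + (exp(-4*I*pi/5)) + (exp(2*I*pi/5)) + (exp(-2*I*pi/5)) + (exp(4*I*pi/5))] = 0/5 = 0
  <chi_2*chi_3, chi_3> = (1/5)[1*(1)*conj(1) + 1*(1)*conj(exp(-4*I*pi/5)) + 1*(1)*conj(exp(2*I*pi/5)) + 1*(1)*conj(exp(-2*I*pi/5)) + 1*(1)*conj(exp(4*I*pi/5))]
      = (1/5)[(1) + (exp(4*I*pi/5)) + (exp(-2*I*pi/5)) + (exp(2*I*pi/5)) + (exp(-4*I*pi/5))] = 0/5 = 0
  <chi_2*chi_3, chi_4> = (1/5)[1*(1)*conj(1) + 1*(1)*conj(exp(-2*I*pi/5)) + 1*(1)*conj(exp(-4*I*pi/5)) + 1*(1)*conj(exp(4*I*pi/5)) + 1*(1)*conj(exp(2*I*pi/5))]
      = (1/5)[(1) + (exp(2*I*pi/5)) + (exp(4*I*pi/5)) + (exp(-4*I*pi/5)) + (exp(-2*I*pi/5))] = 0/5 = 0
(Exp terms are combined using exp(i*s)*conj(exp(i*t)) = exp(i*(s-t)), and sums of them are collapsed using the identity that for every m > 1 the m distinct m-th roots of unity sum to 0, e.g. 1 + exp(2*I*pi/3) + exp(-2*I*pi/3) = 0.)
Hence the multiplicities are chi_0: 1. Dimension check: dim(chi_2)*dim(chi_3) = 1*1 = 1 and sum (mult * dim) = 1*1 = 1.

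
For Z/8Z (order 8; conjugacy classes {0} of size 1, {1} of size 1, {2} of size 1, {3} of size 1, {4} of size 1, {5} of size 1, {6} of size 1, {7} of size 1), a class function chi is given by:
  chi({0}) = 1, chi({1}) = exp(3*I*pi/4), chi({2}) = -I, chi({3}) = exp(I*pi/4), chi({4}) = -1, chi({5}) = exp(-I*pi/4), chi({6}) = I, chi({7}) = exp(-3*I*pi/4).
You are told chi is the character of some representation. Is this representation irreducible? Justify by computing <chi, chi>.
Irreducible: <chi, chi> = 1.

Why: <chi, chi> = (1/|G|) sum_C |C| * |chi(C)|^2 = (1/8)[1*|1|^2 + 1*|exp(3*I*pi/4)|^2 + 1*|-I|^2 + 1*|exp(I*pi/4)|^2 + 1*|-1|^2 + 1*|exp(-I*pi/4)|^2 + 1*|I|^2 + 1*|exp(-3*I*pi/4)|^2]
  = (1/8)[(1) + (1) + (1) + (1) + (1) + (1) + (1) + (1)] = 8/8 = 1.
(Exp terms are combined using exp(i*s)*conj(exp(i*t)) = exp(i*(s-t)), and sums of them are collapsed using the identity that for every m > 1 the m distinct m-th roots of unity sum to 0, e.g. 1 + exp(2*I*pi/3) + exp(-2*I*pi/3) = 0.)
A character is irreducible iff <chi, chi> = 1, so this representation is irreducible.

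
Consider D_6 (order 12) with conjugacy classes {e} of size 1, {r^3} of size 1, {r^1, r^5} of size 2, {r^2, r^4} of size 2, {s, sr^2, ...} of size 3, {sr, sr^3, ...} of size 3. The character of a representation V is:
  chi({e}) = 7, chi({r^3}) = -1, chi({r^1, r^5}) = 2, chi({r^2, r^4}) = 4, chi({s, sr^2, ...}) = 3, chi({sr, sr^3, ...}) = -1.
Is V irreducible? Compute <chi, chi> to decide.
Not irreducible (reducible): <chi, chi> = 10 > 1.

Reasoning: <chi, chi> = (1/|G|) sum_C |C| * |chi(C)|^2 = (1/12)[1*|7|^2 + 1*|-1|^2 + 2*|2|^2 + 2*|4|^2 + 3*|3|^2 + 3*|-1|^2]
  = (1/12)[(49) + (1) + (8) + (32) + (27) + (3)] = 120/12 = 10.
A character is irreducible iff <chi, chi> = 1, so this representation is reducible.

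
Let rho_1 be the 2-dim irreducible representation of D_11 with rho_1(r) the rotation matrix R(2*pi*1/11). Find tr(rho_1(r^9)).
chi_{rho_1}(r^9) = 2*cos(2*pi*1*9/11) = 2*cos(4*pi/11)

Working: rho_1(r^9) is rotation by angle 2*pi*1*9/11, whose trace is 2*cos(2*pi*1*9/11) = 2*cos(4*pi/11).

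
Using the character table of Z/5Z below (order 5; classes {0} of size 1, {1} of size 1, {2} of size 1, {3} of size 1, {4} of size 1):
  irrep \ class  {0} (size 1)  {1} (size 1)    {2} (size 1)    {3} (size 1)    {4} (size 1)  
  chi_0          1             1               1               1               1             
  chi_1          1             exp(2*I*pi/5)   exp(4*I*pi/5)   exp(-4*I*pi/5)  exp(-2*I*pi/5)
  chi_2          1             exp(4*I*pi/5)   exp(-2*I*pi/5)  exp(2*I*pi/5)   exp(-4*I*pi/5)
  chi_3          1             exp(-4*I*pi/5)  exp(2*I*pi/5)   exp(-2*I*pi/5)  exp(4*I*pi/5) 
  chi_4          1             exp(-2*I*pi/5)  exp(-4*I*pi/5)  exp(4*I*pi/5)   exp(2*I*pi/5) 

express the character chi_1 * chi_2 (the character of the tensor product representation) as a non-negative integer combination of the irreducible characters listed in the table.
chi_1 tensor chi_2 = chi_3 (all other irreducibles have multiplicity 0).

Derivation: The character of a tensor product is the pointwise product (chi_1 * chi_2)(C) = chi_1(C) * chi_2(C):
  {0}: (1)*(1), {1}: (exp(2*I*pi/5))*(exp(4*I*pi/5)), {2}: (exp(4*I*pi/5))*(exp(-2*I*pi/5)), {3}: (exp(-4*I*pi/5))*(exp(2*I*pi/5)), {4}: (exp(-2*I*pi/5))*(exp(-4*I*pi/5))
so (chi_1 * chi_2) takes values
  {0} -> 1, {1} -> exp(-4*I*pi/5), {2} -> exp(2*I*pi/5), {3} -> exp(-2*I*pi/5), {4} -> exp(4*I*pi/5).
Now take the inner product of this character with each irreducible chi from the table, <chi_1*chi_2, chi> = (1/5) sum_C |C| (chi_1*chi_2)(C) conj(chi(C)):
  <chi_1*chi_2, chi_0> = (1/5)[1*(1)*conj(1) + 1*(exp(-4*I*pi/5))*conj(1) + 1*(exp(2*I*pi/5))*conj(1) + 1*(exp(-2*I*pi/5))*conj(1) + 1*(exp(4*I*pi/5))*conj(1)]
      = (1/5)[(1) + (exp(-4*I*pi/5)) + (exp(2*I*pi/5)) + (exp(-2*I*pi/5)) + (exp(4*I*pi/5))] = 0/5 = 0
  <chi_1*chi_2, chi_1> = (1/5)[1*(1)*conj(1) + 1*(exp(-4*I*pi/5))*conj(exp(2*I*pi/5)) + 1*(exp(2*I*pi/5))*conj(exp(4*I*pi/5)) + 1*(exp(-2*I*pi/5))*conj(exp(-4*I*pi/5)) + 1*(exp(4*I*pi/5))*conj(exp(-2*I*pi/5))]
      = (1/5)[(1) + (exp(4*I*pi/5)) + (exp(-2*I*pi/5)) + (exp(2*I*pi/5)) + (exp(-4*I*pi/5))] = 0/5 = 0
  <chi_1*chi_2, chi_2> = (1/5)[1*(1)*conj(1) + 1*(exp(-4*I*pi/5))*conj(exp(4*I*pi/5)) + 1*(exp(2*I*pi/5))*conj(exp(-2*I*pi/5)) + 1*(exp(-2*I*pi/5))*conj(exp(2*I*pi/5)) + 1*(exp(4*I*pi/5))*conj(exp(-4*I*pi/5))]
      = (1/5)[(1) + (exp(2*I*pi/5)) + (exp(4*I*pi/5)) + (exp(-4*I*pi/5)) + (exp(-2*I*pi/5))] = 0/5 = 0
  <chi_1*chi_2, chi_3> = (1/5)[1*(1)*conj(1) + 1*(exp(-4*I*pi/5))*conj(exp(-4*I*pi/5)) + 1*(exp(2*I*pi/5))*conj(exp(2*I*pi/5)) + 1*(exp(-2*I*pi/5))*conj(exp(-2*I*pi/5)) + 1*(exp(4*I*pi/5))*conj(exp(4*I*pi/5))]
      = (1/5)[(1) + (1) + (1) + (1) + (1)] = 5/5 = 1
  <chi_1*chi_2, chi_4> = (1/5)[1*(1)*conj(1) + 1*(exp(-4*I*pi/5))*conj(exp(-2*I*pi/5)) + 1*(exp(2*I*pi/5))*conj(exp(-4*I*pi/5)) + 1*(exp(-2*I*pi/5))*conj(exp(4*I*pi/5)) + 1*(exp(4*I*pi/5))*conj(exp(2*I*pi/5))]
      = (1/5)[(1) + (exp(-2*I*pi/5)) + (exp(-4*I*pi/5)) + (exp(4*I*pi/5)) + (exp(2*I*pi/5))] = 0/5 = 0
(Exp terms are combined using exp(i*s)*conj(exp(i*t)) = exp(i*(s-t)), and sums of them are collapsed using the identity that for every m > 1 the m distinct m-th roots of unity sum to 0, e.g. 1 + exp(2*I*pi/3) + exp(-2*I*pi/3) = 0.)
Hence the multiplicities are chi_3: 1. Dimension check: dim(chi_1)*dim(chi_2) = 1*1 = 1 and sum (mult * dim) = 1*1 = 1.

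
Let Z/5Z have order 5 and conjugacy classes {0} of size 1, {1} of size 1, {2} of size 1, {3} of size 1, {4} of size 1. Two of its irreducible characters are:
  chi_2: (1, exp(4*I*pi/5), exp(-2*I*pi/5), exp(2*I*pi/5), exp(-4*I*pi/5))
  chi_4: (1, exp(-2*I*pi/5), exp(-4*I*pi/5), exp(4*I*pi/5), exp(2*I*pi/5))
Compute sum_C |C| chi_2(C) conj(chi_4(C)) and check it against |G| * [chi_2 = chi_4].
Sum = 0; so <chi_2, chi_4> = 0 (distinct irreducibles are orthogonal).

Explanation: Compute term by term over conjugacy classes (|C| * chi_2(C) * conj(chi_4(C))):
  1*(1)*conj(1) + 1*(exp(4*I*pi/5))*conj(exp(-2*I*pi/5)) + 1*(exp(-2*I*pi/5))*conj(exp(-4*I*pi/5)) + 1*(exp(2*I*pi/5))*conj(exp(4*I*pi/5)) + 1*(exp(-4*I*pi/5))*conj(exp(2*I*pi/5))
  = (1) + (exp(-4*I*pi/5)) + (exp(2*I*pi/5)) + (exp(-2*I*pi/5)) + (exp(4*I*pi/5))
  = 0.
(Exp terms are combined using exp(i*s)*conj(exp(i*t)) = exp(i*(s-t)), and sums of them are collapsed using the identity that for every m > 1 the m distinct m-th roots of unity sum to 0, e.g. 1 + exp(2*I*pi/3) + exp(-2*I*pi/3) = 0.)
Dividing by |G| = 5 gives 0/5 = 0, matching the row-orthogonality relation <chi_2, chi_4> = [chi_2 = chi_4].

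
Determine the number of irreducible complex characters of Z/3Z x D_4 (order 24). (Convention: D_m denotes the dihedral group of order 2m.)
15

Working: The number of irreducible complex representations of a finite group equals its number of conjugacy classes. For a direct product, #classes(G x H) = #classes(G) * #classes(H). Z/3Z has 3 classes (abelian), D_4 has 5 classes, so 3 * 5 = 15, so Z/3Z x D_4 (order 24) has exactly 15 irreducible complex representations.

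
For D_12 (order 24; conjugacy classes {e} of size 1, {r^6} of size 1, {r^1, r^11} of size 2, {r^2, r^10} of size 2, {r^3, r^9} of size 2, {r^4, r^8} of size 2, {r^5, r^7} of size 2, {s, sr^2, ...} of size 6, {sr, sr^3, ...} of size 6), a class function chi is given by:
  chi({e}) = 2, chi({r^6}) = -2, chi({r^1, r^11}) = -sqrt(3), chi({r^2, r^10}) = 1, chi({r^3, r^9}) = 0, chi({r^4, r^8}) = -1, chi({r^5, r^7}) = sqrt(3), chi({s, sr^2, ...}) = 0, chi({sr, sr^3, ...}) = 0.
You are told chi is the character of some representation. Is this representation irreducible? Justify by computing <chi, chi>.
Irreducible: <chi, chi> = 1.

Justification: <chi, chi> = (1/|G|) sum_C |C| * |chi(C)|^2 = (1/24)[1*|2|^2 + 1*|-2|^2 + 2*|-sqrt(3)|^2 + 2*|1|^2 + 2*|0|^2 + 2*|-1|^2 + 2*|sqrt(3)|^2 + 6*|0|^2 + 6*|0|^2]
  = (1/24)[(4) + (4) + (6) + (2) + (0) + (2) + (6) + (0) + (0)] = 24/24 = 1.
A character is irreducible iff <chi, chi> = 1, so this representation is irreducible.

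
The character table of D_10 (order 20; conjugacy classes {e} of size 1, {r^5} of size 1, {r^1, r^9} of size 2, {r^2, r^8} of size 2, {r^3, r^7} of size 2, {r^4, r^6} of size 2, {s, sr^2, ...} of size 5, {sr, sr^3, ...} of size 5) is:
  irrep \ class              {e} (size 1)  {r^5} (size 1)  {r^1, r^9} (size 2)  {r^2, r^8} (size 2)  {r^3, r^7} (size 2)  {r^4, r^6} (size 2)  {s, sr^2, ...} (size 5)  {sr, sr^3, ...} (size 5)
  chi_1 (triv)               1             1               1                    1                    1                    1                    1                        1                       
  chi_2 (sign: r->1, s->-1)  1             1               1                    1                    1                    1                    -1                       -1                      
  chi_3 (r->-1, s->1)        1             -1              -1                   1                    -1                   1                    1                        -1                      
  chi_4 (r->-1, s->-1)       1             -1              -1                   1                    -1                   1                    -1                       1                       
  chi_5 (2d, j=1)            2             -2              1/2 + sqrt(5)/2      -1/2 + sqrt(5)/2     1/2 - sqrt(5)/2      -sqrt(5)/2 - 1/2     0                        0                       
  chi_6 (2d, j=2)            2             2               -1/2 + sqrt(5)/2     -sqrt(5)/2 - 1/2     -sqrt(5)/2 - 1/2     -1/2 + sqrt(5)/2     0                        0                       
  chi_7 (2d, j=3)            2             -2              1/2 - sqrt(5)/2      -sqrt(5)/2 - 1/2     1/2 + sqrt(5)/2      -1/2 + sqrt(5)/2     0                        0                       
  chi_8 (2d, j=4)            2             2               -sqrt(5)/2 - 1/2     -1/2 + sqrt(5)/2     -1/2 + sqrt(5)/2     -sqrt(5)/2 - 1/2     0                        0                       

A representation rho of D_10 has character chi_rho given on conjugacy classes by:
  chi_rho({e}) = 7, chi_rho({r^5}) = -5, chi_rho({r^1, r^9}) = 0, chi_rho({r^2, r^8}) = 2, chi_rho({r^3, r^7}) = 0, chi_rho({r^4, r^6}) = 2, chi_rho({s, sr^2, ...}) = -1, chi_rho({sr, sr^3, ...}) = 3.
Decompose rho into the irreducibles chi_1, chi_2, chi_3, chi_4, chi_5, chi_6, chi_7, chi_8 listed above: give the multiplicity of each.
Multiplicities: chi_1: 1, chi_2: 0, chi_3: 0, chi_4: 2, chi_5: 1, chi_6: 0, chi_7: 1, chi_8: 0.

Solution. Use <chi_rho, chi> = (1/|G|) sum_C |C| * chi_rho(C) * conj(chi(C)) with |G| = 20 for each irreducible chi in the table:
  <chi_rho, chi_1> = (1/20)[1*(7)*conj(1) + 1*(-5)*conj(1) + 2*(0)*conj(1) + 2*(2)*conj(1) + 2*(0)*conj(1) + 2*(2)*conj(1) + 5*(-1)*conj(1) + 5*(3)*conj(1)]
      = (1/20)[(7) + (-5) + (0) + (4) + (0) + (4) + (-5) + (15)] = 20/20 = 1
  <chi_rho, chi_2> = (1/20)[1*(7)*conj(1) + 1*(-5)*conj(1) + 2*(0)*conj(1) + 2*(2)*conj(1) + 2*(0)*conj(1) + 2*(2)*conj(1) + 5*(-1)*conj(-1) + 5*(3)*conj(-1)]
      = (1/20)[(7) + (-5) + (0) + (4) + (0) + (4) + (5) + (-15)] = 0/20 = 0
  <chi_rho, chi_3> = (1/20)[1*(7)*conj(1) + 1*(-5)*conj(-1) + 2*(0)*conj(-1) + 2*(2)*conj(1) + 2*(0)*conj(-1) + 2*(2)*conj(1) + 5*(-1)*conj(1) + 5*(3)*conj(-1)]
      = (1/20)[(7) + (5) + (0) + (4) + (0) + (4) + (-5) + (-15)] = 0/20 = 0
  <chi_rho, chi_4> = (1/20)[1*(7)*conj(1) + 1*(-5)*conj(-1) + 2*(0)*conj(-1) + 2*(2)*conj(1) + 2*(0)*conj(-1) + 2*(2)*conj(1) + 5*(-1)*conj(-1) + 5*(3)*conj(1)]
      = (1/20)[(7) + (5) + (0) + (4) + (0) + (4) + (5) + (15)] = 40/20 = 2
  <chi_rho, chi_5> = (1/20)[1*(7)*conj(2) + 1*(-5)*conj(-2) + 2*(0)*conj(1/2 + sqrt(5)/2) + 2*(2)*conj(-1/2 + sqrt(5)/2) + 2*(0)*conj(1/2 - sqrt(5)/2) + 2*(2)*conj(-sqrt(5)/2 - 1/2) + 5*(-1)*conj(0) + 5*(3)*conj(0)]
      = (1/20)[(14) + (10) + (0) + (-2 + 2*sqrt(5)) + (0) + (-2*sqrt(5) - 2) + (0) + (0)] = 20/20 = 1
  <chi_rho, chi_6> = (1/20)[1*(7)*conj(2) + 1*(-5)*conj(2) + 2*(0)*conj(-1/2 + sqrt(5)/2) + 2*(2)*conj(-sqrt(5)/2 - 1/2) + 2*(0)*conj(-sqrt(5)/2 - 1/2) + 2*(2)*conj(-1/2 + sqrt(5)/2) + 5*(-1)*conj(0) + 5*(3)*conj(0)]
      = (1/20)[(14) + (-10) + (0) + (-2*sqrt(5) - 2) + (0) + (-2 + 2*sqrt(5)) + (0) + (0)] = 0/20 = 0
  <chi_rho, chi_7> = (1/20)[1*(7)*conj(2) + 1*(-5)*conj(-2) + 2*(0)*conj(1/2 - sqrt(5)/2) + 2*(2)*conj(-sqrt(5)/2 - 1/2) + 2*(0)*conj(1/2 + sqrt(5)/2) + 2*(2)*conj(-1/2 + sqrt(5)/2) + 5*(-1)*conj(0) + 5*(3)*conj(0)]
      = (1/20)[(14) + (10) + (0) + (-2*sqrt(5) - 2) + (0) + (-2 + 2*sqrt(5)) + (0) + (0)] = 20/20 = 1
  <chi_rho, chi_8> = (1/20)[1*(7)*conj(2) + 1*(-5)*conj(2) + 2*(0)*conj(-sqrt(5)/2 - 1/2) + 2*(2)*conj(-1/2 + sqrt(5)/2) + 2*(0)*conj(-1/2 + sqrt(5)/2) + 2*(2)*conj(-sqrt(5)/2 - 1/2) + 5*(-1)*conj(0) + 5*(3)*conj(0)]
      = (1/20)[(14) + (-10) + (0) + (-2 + 2*sqrt(5)) + (0) + (-2*sqrt(5) - 2) + (0) + (0)] = 0/20 = 0
Dimension check: dim(rho) = sum (mult * dim) = 1*1 + 0*1 + 0*1 + 2*1 + 1*2 + 0*2 + 1*2 + 0*2 = 7 = chi_rho(e) = 7.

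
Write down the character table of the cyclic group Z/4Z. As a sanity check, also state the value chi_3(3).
Character table of Z/4Z (irreps indexed chi_0,...,chi_3 with chi_k(m) = zeta_4^(k*m), zeta_4 = exp(2*pi*i/4)):
  irrep \ class  {0} (size 1)  {1} (size 1)  {2} (size 1)  {3} (size 1)
  chi_0          1             1             1             1           
  chi_1          1             I             -1            -I          
  chi_2          1             -1            1             -1          
  chi_3          1             -I            -1            I           

Spot check: chi_3(3) = zeta_4^(3*3) = zeta_4^9 = I.

Details: Z/4Z is abelian, so all 4 irreducible complex representations are 1-dimensional. They are given by chi_k(m) = zeta_4^(k*m) for k = 0,...,3. Row orthogonality: sum_m chi_k(m) conj(chi_l(m)) = 4 * [k = l].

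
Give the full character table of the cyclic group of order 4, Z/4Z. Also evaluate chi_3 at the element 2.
Character table of Z/4Z (irreps indexed chi_0,...,chi_3 with chi_k(m) = zeta_4^(k*m), zeta_4 = exp(2*pi*i/4)):
  irrep \ class  {0} (size 1)  {1} (size 1)  {2} (size 1)  {3} (size 1)
  chi_0          1             1             1             1           
  chi_1          1             I             -1            -I          
  chi_2          1             -1            1             -1          
  chi_3          1             -I            -1            I           

Spot check: chi_3(2) = zeta_4^(3*2) = zeta_4^6 = -1.

Proof sketch: Z/4Z is abelian, so all 4 irreducible complex representations are 1-dimensional. They are given by chi_k(m) = zeta_4^(k*m) for k = 0,...,3. Row orthogonality: sum_m chi_k(m) conj(chi_l(m)) = 4 * [k = l].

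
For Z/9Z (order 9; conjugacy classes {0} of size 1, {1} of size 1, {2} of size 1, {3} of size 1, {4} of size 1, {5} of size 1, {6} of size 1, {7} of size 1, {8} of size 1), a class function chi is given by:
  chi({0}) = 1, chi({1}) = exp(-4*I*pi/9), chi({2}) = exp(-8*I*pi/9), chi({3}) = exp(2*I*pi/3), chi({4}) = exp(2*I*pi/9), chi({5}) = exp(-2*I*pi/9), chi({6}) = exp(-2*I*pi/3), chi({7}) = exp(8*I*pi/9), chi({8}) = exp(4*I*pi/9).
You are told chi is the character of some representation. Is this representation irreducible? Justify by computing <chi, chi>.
Irreducible: <chi, chi> = 1.

Proof sketch: <chi, chi> = (1/|G|) sum_C |C| * |chi(C)|^2 = (1/9)[1*|1|^2 + 1*|exp(-4*I*pi/9)|^2 + 1*|exp(-8*I*pi/9)|^2 + 1*|exp(2*I*pi/3)|^2 + 1*|exp(2*I*pi/9)|^2 + 1*|exp(-2*I*pi/9)|^2 + 1*|exp(-2*I*pi/3)|^2 + 1*|exp(8*I*pi/9)|^2 + 1*|exp(4*I*pi/9)|^2]
  = (1/9)[(1) + (1) + (1) + (1) + (1) + (1) + (1) + (1) + (1)] = 9/9 = 1.
(Exp terms are combined using exp(i*s)*conj(exp(i*t)) = exp(i*(s-t)), and sums of them are collapsed using the identity that for every m > 1 the m distinct m-th roots of unity sum to 0, e.g. 1 + exp(2*I*pi/3) + exp(-2*I*pi/3) = 0.)
A character is irreducible iff <chi, chi> = 1, so this representation is irreducible.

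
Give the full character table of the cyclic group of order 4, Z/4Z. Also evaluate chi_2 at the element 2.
Character table of Z/4Z (irreps indexed chi_0,...,chi_3 with chi_k(m) = zeta_4^(k*m), zeta_4 = exp(2*pi*i/4)):
  irrep \ class  {0} (size 1)  {1} (size 1)  {2} (size 1)  {3} (size 1)
  chi_0          1             1             1             1           
  chi_1          1             I             -1            -I          
  chi_2          1             -1            1             -1          
  chi_3          1             -I            -1            I           

Spot check: chi_2(2) = zeta_4^(2*2) = zeta_4^4 = 1.

Explanation: Z/4Z is abelian, so all 4 irreducible complex representations are 1-dimensional. They are given by chi_k(m) = zeta_4^(k*m) for k = 0,...,3. Row orthogonality: sum_m chi_k(m) conj(chi_l(m)) = 4 * [k = l].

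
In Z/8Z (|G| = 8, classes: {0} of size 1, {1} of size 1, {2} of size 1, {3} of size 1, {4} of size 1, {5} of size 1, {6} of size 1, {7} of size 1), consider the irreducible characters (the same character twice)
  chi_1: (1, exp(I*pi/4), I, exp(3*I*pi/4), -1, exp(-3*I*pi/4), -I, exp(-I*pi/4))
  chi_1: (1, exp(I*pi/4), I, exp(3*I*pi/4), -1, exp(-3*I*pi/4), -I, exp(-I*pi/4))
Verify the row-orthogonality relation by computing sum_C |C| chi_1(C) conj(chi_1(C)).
Sum = 8 = |G| = 8; so <chi_1, chi_1> = 1 (norm-1 confirms irreducibility).

Compute term by term over conjugacy classes (|C| * chi_1(C) * conj(chi_1(C))):
  1*(1)*conj(1) + 1*(exp(I*pi/4))*conj(exp(I*pi/4)) + 1*(I)*conj(I) + 1*(exp(3*I*pi/4))*conj(exp(3*I*pi/4)) + 1*(-1)*conj(-1) + 1*(exp(-3*I*pi/4))*conj(exp(-3*I*pi/4)) + 1*(-I)*conj(-I) + 1*(exp(-I*pi/4))*conj(exp(-I*pi/4))
  = (1) + (1) + (1) + (1) + (1) + (1) + (1) + (1)
  = 8.
(Exp terms are combined using exp(i*s)*conj(exp(i*t)) = exp(i*(s-t)), and sums of them are collapsed using the identity that for every m > 1 the m distinct m-th roots of unity sum to 0, e.g. 1 + exp(2*I*pi/3) + exp(-2*I*pi/3) = 0.)
Dividing by |G| = 8 gives 8/8 = 1, matching the row-orthogonality relation <chi_1, chi_1> = [chi_1 = chi_1].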